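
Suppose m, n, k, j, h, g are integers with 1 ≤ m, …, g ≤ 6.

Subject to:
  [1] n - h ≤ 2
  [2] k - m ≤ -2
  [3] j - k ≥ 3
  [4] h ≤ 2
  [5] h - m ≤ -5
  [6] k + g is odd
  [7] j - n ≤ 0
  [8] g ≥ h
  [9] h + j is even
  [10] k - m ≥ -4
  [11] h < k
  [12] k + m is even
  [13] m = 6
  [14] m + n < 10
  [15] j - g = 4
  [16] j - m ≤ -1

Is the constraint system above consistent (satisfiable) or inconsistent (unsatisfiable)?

Unsatisfiable

Constraints 1, 3, 5, 7, and 10 give h − n ≥ -2, n − j ≥ 0, j − k ≥ 3, k − m ≥ -4, m − h ≥ 5.
Adding all 5 inequalities: the left sides telescope to 0, and the right sides sum to (-2) + 0 + 3 + (-4) + 5 = 2. So 0 ≥ 2, which is false.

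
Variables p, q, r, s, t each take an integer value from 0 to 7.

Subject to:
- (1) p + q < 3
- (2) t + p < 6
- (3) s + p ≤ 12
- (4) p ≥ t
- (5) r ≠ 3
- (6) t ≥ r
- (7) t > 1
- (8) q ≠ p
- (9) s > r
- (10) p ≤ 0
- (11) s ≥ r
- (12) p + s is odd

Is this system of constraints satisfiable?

From constraint 7: t ≥ 2. From constraints 4 and 10: t ≤ p and p ≤ 0, so t ≤ 0. But 0 < 2, so no value of t works.

Unsatisfiable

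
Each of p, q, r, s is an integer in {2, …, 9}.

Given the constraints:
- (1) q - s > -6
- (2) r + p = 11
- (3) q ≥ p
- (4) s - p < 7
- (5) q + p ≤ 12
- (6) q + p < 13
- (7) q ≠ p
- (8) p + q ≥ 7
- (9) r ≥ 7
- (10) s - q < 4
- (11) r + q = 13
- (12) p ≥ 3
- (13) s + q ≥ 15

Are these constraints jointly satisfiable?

Satisfiable

The assignment p = 4, q = 6, r = 7, s = 9 works:
  constraint 1 holds since q - s = -3.
  constraint 2 holds since r + p = 11.
The rest check out directly.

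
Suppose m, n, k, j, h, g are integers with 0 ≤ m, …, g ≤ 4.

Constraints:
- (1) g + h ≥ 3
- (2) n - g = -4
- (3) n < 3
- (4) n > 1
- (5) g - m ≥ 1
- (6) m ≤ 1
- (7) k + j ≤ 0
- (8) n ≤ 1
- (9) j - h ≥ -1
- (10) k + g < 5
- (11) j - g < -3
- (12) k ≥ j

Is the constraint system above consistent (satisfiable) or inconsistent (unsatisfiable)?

Unsatisfiable

From constraint 4: n ≥ 2. From constraint 8: n ≤ 1. But 1 < 2, so no value of n works.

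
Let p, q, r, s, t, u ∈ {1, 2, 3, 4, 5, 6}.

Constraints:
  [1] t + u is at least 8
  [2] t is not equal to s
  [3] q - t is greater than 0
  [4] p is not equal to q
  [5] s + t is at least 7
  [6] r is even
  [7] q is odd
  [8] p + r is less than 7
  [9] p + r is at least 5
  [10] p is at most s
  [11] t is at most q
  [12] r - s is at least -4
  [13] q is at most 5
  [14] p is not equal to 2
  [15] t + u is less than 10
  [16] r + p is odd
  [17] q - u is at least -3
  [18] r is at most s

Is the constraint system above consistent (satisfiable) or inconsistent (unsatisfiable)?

Try p = 3, q = 5, r = 2, s = 6, t = 2, u = 6.
Check constraint 1: t + u = 8; constraint 3: q - t = 3; constraint 5: s + t = 8. The remaining constraints are straightforward to verify.

Satisfiable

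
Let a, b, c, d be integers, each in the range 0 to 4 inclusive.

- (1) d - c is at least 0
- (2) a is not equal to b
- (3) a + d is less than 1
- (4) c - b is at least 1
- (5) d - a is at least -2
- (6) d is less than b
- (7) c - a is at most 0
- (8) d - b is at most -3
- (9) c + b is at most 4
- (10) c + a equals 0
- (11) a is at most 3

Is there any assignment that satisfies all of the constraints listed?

Constraints 4, 5, 7, and 8 give c − b ≥ 1, b − d ≥ 3, d − a ≥ -2, a − c ≥ 0.
Adding all 4 inequalities: the left sides telescope to 0, and the right sides sum to 1 + 3 + (-2) + 0 = 2. So 0 ≥ 2, which is false.

Unsatisfiable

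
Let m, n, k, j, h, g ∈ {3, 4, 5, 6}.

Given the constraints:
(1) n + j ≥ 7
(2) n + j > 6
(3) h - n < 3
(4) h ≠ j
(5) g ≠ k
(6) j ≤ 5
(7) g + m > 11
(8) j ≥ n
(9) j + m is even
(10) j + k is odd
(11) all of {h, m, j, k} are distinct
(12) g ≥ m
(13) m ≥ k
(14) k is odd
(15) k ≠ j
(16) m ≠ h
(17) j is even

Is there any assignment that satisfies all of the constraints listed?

Satisfiable

Setting (m, n, k, j, h, g) = (6, 4, 3, 4, 5, 6) satisfies everything: constraint 1: n + j = 8; constraint 2: n + j = 8, and the others follow.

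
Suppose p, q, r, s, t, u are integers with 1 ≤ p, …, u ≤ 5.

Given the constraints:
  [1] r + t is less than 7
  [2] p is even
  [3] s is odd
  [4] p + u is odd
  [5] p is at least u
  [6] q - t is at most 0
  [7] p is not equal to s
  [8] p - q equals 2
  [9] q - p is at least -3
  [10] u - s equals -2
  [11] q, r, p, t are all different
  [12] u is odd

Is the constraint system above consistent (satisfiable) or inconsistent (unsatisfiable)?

Satisfiable

Setting (p, q, r, s, t, u) = (4, 2, 1, 5, 3, 3) satisfies everything: constraint 1: r + t = 4; constraint 6: q - t = -1, and the others follow.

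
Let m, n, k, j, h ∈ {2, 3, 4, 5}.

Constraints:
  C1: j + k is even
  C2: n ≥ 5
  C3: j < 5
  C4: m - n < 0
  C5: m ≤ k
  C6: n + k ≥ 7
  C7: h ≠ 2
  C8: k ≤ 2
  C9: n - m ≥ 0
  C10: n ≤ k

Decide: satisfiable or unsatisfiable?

Unsatisfiable

From constraints 2 and 10: k ≥ n and n ≥ 5, so k ≥ 5. From constraint 8: k ≤ 2. But 2 < 5, so no value of k works.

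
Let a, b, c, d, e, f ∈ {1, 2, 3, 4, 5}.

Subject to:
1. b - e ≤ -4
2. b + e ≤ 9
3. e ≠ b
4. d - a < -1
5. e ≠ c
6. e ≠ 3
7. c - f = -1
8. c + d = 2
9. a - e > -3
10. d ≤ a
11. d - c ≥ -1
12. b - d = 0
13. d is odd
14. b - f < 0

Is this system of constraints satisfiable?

Take a = 5, b = 1, c = 1, d = 1, e = 5, f = 2. Then constraint 1: b - e = -4; constraint 2: b + e = 6, and every other listed constraint is also met.

Satisfiable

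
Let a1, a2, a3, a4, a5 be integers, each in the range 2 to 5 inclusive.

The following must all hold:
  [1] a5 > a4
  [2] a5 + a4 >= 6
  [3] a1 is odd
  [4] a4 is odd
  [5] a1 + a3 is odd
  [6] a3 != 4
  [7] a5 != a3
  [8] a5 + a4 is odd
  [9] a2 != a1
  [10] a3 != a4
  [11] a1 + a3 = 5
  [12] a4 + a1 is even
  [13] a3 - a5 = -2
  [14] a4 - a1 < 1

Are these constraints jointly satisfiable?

Setting (a1, a2, a3, a4, a5) = (3, 2, 2, 3, 4) satisfies everything: constraint 2: a5 + a4 = 7; constraint 11: a1 + a3 = 5; constraint 13: a3 - a5 = -2, and the others follow.

Satisfiable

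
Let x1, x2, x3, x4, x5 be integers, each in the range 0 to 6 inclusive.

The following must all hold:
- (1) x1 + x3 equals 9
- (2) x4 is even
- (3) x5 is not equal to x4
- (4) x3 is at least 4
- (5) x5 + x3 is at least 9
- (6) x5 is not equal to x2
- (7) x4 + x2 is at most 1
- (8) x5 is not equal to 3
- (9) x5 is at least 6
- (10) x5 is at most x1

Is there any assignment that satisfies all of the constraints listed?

Unsatisfiable

From constraints 9 and 10: x1 ≥ x5 ≥ 6. From constraint 4: x3 ≥ 4. Hence x1 + x3 ≥ 10. But constraint 1 requires x1 + x3 = 9, and 9 < 10. Contradiction.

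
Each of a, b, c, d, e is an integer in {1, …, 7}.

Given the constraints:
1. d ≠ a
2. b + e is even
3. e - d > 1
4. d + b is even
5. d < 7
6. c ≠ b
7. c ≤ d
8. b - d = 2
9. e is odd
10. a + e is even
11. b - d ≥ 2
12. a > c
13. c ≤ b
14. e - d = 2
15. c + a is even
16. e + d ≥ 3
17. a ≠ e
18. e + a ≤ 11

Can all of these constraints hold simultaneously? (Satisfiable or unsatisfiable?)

Take a = 7, b = 3, c = 1, d = 1, e = 3. Then constraint 3: e - d = 2; constraint 8: b - d = 2, and every other listed constraint is also met.

Satisfiable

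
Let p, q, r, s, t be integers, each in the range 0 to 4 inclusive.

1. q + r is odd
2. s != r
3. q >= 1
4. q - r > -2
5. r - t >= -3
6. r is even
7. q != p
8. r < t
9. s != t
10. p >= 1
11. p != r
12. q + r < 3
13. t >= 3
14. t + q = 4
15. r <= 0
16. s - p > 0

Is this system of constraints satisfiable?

Satisfiable

One satisfying assignment is p = 3, q = 1, r = 0, s = 4, t = 3.
For the less obvious constraints — constraint 4: q - r = 1; constraint 5: r - t = -3 — and the others hold by inspection.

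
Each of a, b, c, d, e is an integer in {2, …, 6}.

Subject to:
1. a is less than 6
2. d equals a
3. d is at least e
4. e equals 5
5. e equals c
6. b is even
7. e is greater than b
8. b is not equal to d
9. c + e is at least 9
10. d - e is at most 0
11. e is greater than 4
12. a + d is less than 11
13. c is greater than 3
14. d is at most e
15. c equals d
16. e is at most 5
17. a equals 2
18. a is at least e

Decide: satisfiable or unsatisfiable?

Constraint 4 fixes e = 5 and constraint 17 fixes a = 2. Constraints 2, 5, and 15 give e = c = d = a, so e = a. But 5 ≠ 2 — contradiction.

Unsatisfiable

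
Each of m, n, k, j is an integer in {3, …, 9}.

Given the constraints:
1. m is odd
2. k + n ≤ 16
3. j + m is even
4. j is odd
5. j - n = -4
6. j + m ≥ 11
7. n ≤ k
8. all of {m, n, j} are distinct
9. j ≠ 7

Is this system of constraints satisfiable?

Satisfiable

The assignment m = 9, n = 7, k = 9, j = 3 works:
  constraint 2 holds since k + n = 16.
  constraint 5 holds since j - n = -4.
The rest check out directly.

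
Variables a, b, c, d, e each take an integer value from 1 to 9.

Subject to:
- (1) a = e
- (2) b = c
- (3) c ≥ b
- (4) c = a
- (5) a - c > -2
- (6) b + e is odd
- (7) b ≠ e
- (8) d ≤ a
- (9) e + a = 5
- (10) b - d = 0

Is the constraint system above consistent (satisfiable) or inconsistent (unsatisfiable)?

From constraints 1, 2, and 4, b = c = a = e, so b = e. But constraint 7 says b ≠ e. Contradiction.

Unsatisfiable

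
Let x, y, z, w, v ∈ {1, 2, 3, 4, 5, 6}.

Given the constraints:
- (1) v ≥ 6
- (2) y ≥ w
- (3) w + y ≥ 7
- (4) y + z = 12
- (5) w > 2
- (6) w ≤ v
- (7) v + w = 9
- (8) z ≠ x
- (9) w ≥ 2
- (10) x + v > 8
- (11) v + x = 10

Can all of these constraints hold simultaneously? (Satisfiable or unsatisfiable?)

Setting (x, y, z, w, v) = (4, 6, 6, 3, 6) satisfies everything: constraint 3: w + y = 9; constraint 4: y + z = 12; constraint 7: v + w = 9, and the others follow.

Satisfiable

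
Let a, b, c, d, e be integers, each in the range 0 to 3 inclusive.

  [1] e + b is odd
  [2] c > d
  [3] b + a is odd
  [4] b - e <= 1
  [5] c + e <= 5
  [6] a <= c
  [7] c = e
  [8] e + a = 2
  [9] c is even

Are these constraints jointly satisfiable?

Satisfiable

The assignment a = 0, b = 1, c = 2, d = 0, e = 2 works:
  constraint 4 holds since b - e = -1.
  constraint 5 holds since c + e = 4.
The rest check out directly.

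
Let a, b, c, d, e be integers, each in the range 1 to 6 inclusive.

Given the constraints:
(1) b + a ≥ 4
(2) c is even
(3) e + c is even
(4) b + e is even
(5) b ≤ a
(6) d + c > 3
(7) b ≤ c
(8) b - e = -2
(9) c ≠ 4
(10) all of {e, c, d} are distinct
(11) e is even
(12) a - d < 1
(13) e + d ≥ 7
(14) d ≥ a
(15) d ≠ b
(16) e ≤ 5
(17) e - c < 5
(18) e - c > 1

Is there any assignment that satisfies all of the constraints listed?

Satisfiable

The assignment a = 3, b = 2, c = 2, d = 3, e = 4 works:
  constraint 1 holds since b + a = 5.
  constraint 6 holds since d + c = 5.
The rest check out directly.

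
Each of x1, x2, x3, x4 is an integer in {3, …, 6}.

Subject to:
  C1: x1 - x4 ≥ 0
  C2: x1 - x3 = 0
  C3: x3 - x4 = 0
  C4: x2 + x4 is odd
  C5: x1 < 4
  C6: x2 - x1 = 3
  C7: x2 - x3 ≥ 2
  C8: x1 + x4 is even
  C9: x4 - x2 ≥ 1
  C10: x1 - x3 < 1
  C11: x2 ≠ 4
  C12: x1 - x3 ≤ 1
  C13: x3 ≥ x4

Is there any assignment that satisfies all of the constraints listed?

Constraints 1, 7, 9, and 12 give x1 − x4 ≥ 0, x4 − x2 ≥ 1, x2 − x3 ≥ 2, x3 − x1 ≥ -1.
Adding all 4 inequalities: the left sides telescope to 0, and the right sides sum to 0 + 1 + 2 + (-1) = 2. So 0 ≥ 2, which is false.

Unsatisfiable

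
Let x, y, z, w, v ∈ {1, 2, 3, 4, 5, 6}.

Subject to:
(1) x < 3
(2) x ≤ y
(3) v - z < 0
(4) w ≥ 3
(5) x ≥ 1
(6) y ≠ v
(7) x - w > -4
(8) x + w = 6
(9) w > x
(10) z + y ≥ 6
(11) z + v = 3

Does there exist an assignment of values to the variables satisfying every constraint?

One satisfying assignment is x = 2, y = 4, z = 2, w = 4, v = 1.
For the less obvious constraints — constraint 3: v - z = -1; constraint 7: x - w = -2; constraint 8: x + w = 6 — and the others hold by inspection.

Satisfiable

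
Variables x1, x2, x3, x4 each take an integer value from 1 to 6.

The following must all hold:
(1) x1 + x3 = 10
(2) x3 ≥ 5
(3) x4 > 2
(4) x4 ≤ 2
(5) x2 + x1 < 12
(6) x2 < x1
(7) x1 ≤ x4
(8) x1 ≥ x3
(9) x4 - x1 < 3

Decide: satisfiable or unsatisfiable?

Unsatisfiable

From constraints 2 and 8: x1 ≥ x3 and x3 ≥ 5, so x1 ≥ 5. From constraints 4 and 7: x1 ≤ x4 and x4 ≤ 2, so x1 ≤ 2. But 2 < 5, so no value of x1 works.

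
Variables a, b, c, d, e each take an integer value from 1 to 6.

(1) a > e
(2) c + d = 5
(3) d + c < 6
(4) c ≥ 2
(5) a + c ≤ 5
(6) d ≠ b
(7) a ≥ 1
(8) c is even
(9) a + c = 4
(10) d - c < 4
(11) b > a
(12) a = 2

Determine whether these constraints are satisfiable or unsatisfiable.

Take a = 2, b = 4, c = 2, d = 3, e = 1. Then constraint 2: c + d = 5; constraint 3: d + c = 5, and every other listed constraint is also met.

Satisfiable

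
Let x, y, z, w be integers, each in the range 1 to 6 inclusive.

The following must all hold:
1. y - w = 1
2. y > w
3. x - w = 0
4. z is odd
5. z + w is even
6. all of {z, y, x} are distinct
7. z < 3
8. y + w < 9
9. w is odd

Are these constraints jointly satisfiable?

One satisfying assignment is x = 3, y = 4, z = 1, w = 3.
For the less obvious constraints — constraint 1: y - w = 1; constraint 3: x - w = 0 — and the others hold by inspection.

Satisfiable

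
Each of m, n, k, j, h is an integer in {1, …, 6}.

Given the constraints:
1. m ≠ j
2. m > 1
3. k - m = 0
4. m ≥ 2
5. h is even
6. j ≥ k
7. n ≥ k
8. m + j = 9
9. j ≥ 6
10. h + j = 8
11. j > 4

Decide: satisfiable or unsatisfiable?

Setting (m, n, k, j, h) = (3, 5, 3, 6, 2) satisfies everything: constraint 3: k - m = 0; constraint 8: m + j = 9; constraint 10: h + j = 8, and the others follow.

Satisfiable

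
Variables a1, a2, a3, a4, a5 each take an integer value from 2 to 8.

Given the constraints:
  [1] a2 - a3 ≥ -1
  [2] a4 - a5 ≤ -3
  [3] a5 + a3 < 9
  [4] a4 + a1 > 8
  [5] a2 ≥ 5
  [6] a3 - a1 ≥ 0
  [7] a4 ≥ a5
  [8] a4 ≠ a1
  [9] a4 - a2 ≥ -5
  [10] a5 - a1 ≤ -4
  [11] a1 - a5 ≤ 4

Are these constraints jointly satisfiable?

Constraints 1, 2, 6, 9, and 10 give a2 − a3 ≥ -1, a3 − a1 ≥ 0, a1 − a5 ≥ 4, a5 − a4 ≥ 3, a4 − a2 ≥ -5.
Adding all 5 inequalities: the left sides telescope to 0, and the right sides sum to (-1) + 0 + 4 + 3 + (-5) = 1. So 0 ≥ 1, which is false.

Unsatisfiable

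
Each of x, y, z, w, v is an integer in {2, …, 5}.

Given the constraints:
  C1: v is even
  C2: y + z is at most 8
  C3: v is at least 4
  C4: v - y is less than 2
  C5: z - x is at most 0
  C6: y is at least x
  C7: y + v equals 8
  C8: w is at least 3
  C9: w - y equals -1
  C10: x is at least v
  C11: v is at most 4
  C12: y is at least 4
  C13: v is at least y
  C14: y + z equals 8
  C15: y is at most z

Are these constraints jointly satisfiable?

Satisfiable

Try x = 4, y = 4, z = 4, w = 3, v = 4.
Check constraint 2: y + z = 8; constraint 4: v - y = 0; constraint 5: z - x = 0. The remaining constraints are straightforward to verify.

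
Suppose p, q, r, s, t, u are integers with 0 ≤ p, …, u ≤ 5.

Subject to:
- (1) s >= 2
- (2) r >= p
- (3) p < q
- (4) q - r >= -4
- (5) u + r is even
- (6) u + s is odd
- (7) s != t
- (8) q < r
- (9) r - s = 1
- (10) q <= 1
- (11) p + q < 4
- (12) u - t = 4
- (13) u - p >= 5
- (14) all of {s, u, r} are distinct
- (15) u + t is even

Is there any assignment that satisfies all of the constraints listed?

Try p = 0, q = 1, r = 3, s = 2, t = 1, u = 5.
Check constraint 4: q - r = -2; constraint 9: r - s = 1. The remaining constraints are straightforward to verify.

Satisfiable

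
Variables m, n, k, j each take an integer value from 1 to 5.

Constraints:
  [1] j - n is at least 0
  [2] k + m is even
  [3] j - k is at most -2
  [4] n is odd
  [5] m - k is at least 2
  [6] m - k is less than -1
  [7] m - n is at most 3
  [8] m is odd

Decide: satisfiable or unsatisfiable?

Constraints 1, 3, 5, and 7 give j − n ≥ 0, n − m ≥ -3, m − k ≥ 2, k − j ≥ 2.
Adding all 4 inequalities: the left sides telescope to 0, and the right sides sum to 0 + (-3) + 2 + 2 = 1. So 0 ≥ 1, which is false.

Unsatisfiable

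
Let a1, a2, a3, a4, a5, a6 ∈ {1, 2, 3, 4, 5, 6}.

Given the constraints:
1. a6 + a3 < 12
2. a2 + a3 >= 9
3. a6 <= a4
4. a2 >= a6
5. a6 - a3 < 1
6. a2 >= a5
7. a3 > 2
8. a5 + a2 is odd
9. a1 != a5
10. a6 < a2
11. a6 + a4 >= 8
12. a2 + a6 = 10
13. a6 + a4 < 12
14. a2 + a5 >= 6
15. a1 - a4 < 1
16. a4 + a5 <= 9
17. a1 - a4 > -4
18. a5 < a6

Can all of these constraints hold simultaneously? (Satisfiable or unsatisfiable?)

Satisfiable

One satisfying assignment is a1 = 5, a2 = 6, a3 = 5, a4 = 6, a5 = 3, a6 = 4.
For the less obvious constraints — constraint 1: a6 + a3 = 9; constraint 2: a2 + a3 = 11; constraint 5: a6 - a3 = -1 — and the others hold by inspection.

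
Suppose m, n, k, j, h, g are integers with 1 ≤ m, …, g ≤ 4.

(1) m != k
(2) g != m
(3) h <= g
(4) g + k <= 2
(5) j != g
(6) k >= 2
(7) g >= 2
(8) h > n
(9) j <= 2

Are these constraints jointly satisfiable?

From constraint 7: g ≥ 2. From constraint 6: k ≥ 2. Hence g + k ≥ 4. But constraint 4 requires g + k ≤ 2, and 2 < 4. Contradiction.

Unsatisfiable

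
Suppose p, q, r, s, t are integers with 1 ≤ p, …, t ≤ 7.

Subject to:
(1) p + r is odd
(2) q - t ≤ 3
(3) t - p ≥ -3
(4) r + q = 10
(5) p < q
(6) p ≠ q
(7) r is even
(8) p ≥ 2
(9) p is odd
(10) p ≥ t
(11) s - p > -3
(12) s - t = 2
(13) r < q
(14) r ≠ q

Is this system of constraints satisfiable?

The assignment p = 5, q = 6, r = 4, s = 5, t = 3 works:
  constraint 2 holds since q - t = 3.
  constraint 3 holds since t - p = -2.
  constraint 4 holds since r + q = 10.
The rest check out directly.

Satisfiable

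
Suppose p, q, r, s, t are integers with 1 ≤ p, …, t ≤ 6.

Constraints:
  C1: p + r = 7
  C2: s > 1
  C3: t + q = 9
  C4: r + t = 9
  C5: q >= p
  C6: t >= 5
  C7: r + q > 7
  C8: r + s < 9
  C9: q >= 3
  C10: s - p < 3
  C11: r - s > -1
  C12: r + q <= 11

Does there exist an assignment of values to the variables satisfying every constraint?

Satisfiable

Try p = 3, q = 4, r = 4, s = 3, t = 5.
Check constraint 1: p + r = 7; constraint 3: t + q = 9. The remaining constraints are straightforward to verify.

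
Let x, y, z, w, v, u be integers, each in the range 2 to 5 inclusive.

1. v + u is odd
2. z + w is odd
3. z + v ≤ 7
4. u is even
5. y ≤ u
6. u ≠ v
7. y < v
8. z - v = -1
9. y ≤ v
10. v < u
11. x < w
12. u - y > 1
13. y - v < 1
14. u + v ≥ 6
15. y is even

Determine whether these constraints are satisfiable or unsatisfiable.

Satisfiable

Take x = 2, y = 2, z = 2, w = 5, v = 3, u = 4. Then constraint 3: z + v = 5; constraint 8: z - v = -1; constraint 12: u - y = 2, and every other listed constraint is also met.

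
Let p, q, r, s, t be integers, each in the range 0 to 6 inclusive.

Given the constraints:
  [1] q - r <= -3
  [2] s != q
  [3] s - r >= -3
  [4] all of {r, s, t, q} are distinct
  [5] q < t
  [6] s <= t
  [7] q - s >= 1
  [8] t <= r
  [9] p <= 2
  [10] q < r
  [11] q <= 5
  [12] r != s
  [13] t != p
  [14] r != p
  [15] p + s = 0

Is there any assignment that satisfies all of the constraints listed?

Unsatisfiable

Constraints 1, 3, and 7 give r − q ≥ 3, q − s ≥ 1, s − r ≥ -3.
Adding all 3 inequalities: the left sides telescope to 0, and the right sides sum to 3 + 1 + (-3) = 1. So 0 ≥ 1, which is false.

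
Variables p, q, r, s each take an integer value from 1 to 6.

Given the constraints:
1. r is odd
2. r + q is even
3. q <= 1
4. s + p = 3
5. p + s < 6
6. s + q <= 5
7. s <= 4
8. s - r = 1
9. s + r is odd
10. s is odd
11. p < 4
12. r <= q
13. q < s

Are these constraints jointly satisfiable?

Unsatisfiable

Constraint 10 makes s odd and constraint 1 makes r odd, so s + r must be even. Constraint 9 says s + r is odd — contradiction.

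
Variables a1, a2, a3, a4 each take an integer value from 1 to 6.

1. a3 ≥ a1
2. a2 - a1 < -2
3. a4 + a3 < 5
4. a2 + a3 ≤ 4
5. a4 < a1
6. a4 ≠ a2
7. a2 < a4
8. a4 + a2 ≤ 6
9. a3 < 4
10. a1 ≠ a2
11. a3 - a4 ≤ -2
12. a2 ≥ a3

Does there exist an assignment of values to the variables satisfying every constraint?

Constraints 1, 5, 7, and 12 give a1 ≤ a3, a3 ≤ a2, a2 < a4, a4 < a1. Chaining: a1 ≤ a3 ≤ a2 < a4 < a1, which forces a1 < a1 — impossible.

Unsatisfiable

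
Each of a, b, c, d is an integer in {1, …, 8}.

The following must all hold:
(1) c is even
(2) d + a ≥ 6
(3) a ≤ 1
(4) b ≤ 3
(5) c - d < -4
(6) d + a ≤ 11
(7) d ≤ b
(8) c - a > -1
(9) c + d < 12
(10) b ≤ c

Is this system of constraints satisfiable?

Unsatisfiable

From constraints 4 and 7: d ≤ b ≤ 3. From constraint 3: a ≤ 1. Hence d + a ≤ 4. But constraint 2 requires d + a ≥ 6, and 6 > 4. Contradiction.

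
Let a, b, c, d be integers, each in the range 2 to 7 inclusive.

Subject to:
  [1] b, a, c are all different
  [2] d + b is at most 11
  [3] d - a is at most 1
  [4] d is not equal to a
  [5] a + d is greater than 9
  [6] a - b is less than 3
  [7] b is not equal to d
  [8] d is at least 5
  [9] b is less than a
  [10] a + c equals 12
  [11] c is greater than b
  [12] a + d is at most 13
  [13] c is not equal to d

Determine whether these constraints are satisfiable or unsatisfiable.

Satisfiable

Try a = 5, b = 3, c = 7, d = 6.
Check constraint 2: d + b = 9; constraint 3: d - a = 1; constraint 5: a + d = 11. The remaining constraints are straightforward to verify.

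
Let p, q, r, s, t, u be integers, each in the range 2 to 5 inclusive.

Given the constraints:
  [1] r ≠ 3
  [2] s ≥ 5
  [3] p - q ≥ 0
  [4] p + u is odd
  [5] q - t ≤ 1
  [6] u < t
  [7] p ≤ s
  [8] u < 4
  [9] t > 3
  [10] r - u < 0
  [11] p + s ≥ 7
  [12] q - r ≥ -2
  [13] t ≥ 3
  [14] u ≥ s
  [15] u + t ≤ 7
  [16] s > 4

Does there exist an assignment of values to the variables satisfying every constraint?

From constraints 2 and 14: u ≥ s ≥ 5. From constraint 13: t ≥ 3. Hence u + t ≥ 8. But constraint 15 requires u + t ≤ 7, and 7 < 8. Contradiction.

Unsatisfiable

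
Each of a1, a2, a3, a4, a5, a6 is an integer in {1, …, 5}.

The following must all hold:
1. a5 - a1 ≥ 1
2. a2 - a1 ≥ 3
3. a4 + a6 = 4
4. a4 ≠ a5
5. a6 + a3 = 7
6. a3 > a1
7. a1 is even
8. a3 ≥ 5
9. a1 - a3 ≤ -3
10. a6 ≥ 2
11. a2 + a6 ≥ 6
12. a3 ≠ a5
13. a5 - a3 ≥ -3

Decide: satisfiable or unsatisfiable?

Try a1 = 2, a2 = 5, a3 = 5, a4 = 2, a5 = 3, a6 = 2.
Check constraint 1: a5 - a1 = 1; constraint 2: a2 - a1 = 3. The remaining constraints are straightforward to verify.

Satisfiable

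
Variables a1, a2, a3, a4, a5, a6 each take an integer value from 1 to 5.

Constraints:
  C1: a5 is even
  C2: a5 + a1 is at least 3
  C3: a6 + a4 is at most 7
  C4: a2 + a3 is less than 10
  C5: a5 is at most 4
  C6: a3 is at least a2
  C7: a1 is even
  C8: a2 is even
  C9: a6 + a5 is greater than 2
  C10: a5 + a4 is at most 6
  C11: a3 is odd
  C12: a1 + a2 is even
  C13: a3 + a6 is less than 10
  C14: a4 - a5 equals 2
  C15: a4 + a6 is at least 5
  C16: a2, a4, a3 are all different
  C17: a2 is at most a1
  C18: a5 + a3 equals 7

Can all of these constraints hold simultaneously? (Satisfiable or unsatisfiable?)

Satisfiable

One satisfying assignment is a1 = 2, a2 = 2, a3 = 5, a4 = 4, a5 = 2, a6 = 2.
For the less obvious constraints — constraint 2: a5 + a1 = 4; constraint 3: a6 + a4 = 6; constraint 4: a2 + a3 = 7 — and the others hold by inspection.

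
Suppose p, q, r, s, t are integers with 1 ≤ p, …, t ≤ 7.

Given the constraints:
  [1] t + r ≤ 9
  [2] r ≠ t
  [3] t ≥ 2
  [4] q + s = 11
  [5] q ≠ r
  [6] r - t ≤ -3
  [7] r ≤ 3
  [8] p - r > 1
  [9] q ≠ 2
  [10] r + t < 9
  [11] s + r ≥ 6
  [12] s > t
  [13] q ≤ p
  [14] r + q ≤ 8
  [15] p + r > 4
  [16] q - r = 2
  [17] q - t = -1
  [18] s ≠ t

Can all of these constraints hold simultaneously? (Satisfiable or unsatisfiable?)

Try p = 5, q = 4, r = 2, s = 7, t = 5.
Check constraint 1: t + r = 7; constraint 4: q + s = 11. The remaining constraints are straightforward to verify.

Satisfiable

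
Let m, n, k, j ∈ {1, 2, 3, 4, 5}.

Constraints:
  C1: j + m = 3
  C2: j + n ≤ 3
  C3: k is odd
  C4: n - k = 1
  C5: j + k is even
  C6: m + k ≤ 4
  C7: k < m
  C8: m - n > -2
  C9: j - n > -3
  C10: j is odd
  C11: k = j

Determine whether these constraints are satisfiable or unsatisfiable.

Satisfiable

Try m = 2, n = 2, k = 1, j = 1.
Check constraint 1: j + m = 3; constraint 2: j + n = 3. The remaining constraints are straightforward to verify.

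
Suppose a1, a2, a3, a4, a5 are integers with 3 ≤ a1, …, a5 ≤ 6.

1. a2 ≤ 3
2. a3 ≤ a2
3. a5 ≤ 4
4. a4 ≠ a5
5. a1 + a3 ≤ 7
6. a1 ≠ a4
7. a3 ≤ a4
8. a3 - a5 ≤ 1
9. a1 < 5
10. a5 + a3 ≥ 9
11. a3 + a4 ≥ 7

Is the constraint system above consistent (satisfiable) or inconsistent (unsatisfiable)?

From constraint 3: a5 ≤ 4. From constraints 1 and 2: a3 ≤ a2 ≤ 3. Hence a5 + a3 ≤ 7. But constraint 10 requires a5 + a3 ≥ 9, and 9 > 7. Contradiction.

Unsatisfiable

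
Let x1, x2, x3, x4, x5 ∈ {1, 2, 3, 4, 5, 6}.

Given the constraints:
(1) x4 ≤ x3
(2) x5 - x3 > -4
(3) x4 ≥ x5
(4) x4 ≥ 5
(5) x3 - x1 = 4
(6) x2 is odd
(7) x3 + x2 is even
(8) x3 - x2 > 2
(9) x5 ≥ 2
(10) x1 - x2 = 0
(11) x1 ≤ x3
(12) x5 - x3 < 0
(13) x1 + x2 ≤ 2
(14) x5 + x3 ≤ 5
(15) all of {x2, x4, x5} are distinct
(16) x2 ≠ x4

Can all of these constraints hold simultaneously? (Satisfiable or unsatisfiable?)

Unsatisfiable

From constraint 9: x5 ≥ 2. From constraints 1 and 4: x3 ≥ x4 ≥ 5. Hence x5 + x3 ≥ 7. But constraint 14 requires x5 + x3 ≤ 5, and 5 < 7. Contradiction.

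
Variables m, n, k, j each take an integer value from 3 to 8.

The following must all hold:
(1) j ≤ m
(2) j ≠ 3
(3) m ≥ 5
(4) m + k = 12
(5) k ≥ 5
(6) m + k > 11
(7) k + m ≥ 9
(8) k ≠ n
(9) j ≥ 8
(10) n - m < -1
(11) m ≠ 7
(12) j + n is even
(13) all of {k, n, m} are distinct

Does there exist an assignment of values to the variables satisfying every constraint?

Unsatisfiable

From constraints 1 and 9: m ≥ j ≥ 8. From constraint 5: k ≥ 5. Hence m + k ≥ 13. But constraint 4 requires m + k = 12, and 12 < 13. Contradiction.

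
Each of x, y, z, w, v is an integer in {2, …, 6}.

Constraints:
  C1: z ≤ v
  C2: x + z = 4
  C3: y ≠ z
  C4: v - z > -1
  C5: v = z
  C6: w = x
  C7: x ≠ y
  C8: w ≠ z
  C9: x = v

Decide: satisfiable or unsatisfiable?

From constraints 5, 6, and 9, w = x = v = z, so w = z. But constraint 8 says w ≠ z. Contradiction.

Unsatisfiable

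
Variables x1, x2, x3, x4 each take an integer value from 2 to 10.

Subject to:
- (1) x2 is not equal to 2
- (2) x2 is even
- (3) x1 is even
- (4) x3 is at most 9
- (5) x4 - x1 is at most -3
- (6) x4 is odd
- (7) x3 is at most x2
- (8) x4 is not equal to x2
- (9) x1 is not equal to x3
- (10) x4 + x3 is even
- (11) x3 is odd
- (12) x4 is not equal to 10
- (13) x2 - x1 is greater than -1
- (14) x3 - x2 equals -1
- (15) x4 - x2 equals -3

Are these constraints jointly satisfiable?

Try x1 = 10, x2 = 10, x3 = 9, x4 = 7.
Check constraint 5: x4 - x1 = -3; constraint 13: x2 - x1 = 0. The remaining constraints are straightforward to verify.

Satisfiable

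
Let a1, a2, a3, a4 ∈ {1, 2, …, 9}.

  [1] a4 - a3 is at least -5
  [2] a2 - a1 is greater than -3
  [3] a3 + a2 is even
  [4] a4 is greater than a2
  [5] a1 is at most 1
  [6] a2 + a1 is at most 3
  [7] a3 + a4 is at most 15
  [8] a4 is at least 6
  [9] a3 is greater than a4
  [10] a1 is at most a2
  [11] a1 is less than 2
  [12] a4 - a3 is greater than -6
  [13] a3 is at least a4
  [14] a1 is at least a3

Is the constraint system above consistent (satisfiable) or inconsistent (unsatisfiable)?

From constraints 8 and 13: a3 ≥ a4 and a4 ≥ 6, so a3 ≥ 6. From constraints 5 and 14: a3 ≤ a1 and a1 ≤ 1, so a3 ≤ 1. But 1 < 6, so no value of a3 works.

Unsatisfiable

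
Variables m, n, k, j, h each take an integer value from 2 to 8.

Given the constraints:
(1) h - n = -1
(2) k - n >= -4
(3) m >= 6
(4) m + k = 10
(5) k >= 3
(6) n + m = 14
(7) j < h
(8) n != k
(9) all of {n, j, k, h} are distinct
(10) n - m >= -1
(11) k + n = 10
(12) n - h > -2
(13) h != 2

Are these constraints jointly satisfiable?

Satisfiable

One satisfying assignment is m = 7, n = 7, k = 3, j = 5, h = 6.
For the less obvious constraints — constraint 1: h - n = -1; constraint 2: k - n = -4; constraint 4: m + k = 10 — and the others hold by inspection.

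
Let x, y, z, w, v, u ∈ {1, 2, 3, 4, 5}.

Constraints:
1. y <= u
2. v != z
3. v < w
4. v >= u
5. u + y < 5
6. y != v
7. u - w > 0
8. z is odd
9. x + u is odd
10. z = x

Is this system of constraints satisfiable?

Unsatisfiable

Constraints 3, 4, and 7 give v < w, w < u, u ≤ v. Chaining: v < w < u ≤ v, which forces v < v — impossible.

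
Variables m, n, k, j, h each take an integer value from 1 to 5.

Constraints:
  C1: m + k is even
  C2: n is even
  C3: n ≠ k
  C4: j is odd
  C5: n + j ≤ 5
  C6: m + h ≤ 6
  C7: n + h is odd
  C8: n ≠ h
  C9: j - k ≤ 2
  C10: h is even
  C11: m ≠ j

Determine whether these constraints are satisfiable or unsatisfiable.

Constraint 2 makes n even and constraint 10 makes h even, so n + h must be even. Constraint 7 says n + h is odd — contradiction.

Unsatisfiable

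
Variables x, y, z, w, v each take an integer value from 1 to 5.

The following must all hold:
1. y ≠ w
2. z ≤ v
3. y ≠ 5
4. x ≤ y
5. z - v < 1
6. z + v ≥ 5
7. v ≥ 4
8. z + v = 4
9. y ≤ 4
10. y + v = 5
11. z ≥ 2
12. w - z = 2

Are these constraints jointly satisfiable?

From constraint 11: z ≥ 2. From constraint 7: v ≥ 4. Hence z + v ≥ 6. But constraint 8 requires z + v = 4, and 4 < 6. Contradiction.

Unsatisfiable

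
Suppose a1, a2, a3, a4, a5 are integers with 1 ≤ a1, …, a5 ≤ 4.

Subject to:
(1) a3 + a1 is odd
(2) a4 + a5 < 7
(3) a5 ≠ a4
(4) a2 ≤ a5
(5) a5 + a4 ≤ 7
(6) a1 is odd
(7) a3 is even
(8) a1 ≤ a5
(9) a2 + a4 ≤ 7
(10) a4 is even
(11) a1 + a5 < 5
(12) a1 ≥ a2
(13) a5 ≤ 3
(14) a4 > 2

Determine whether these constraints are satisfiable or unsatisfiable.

Satisfiable

One satisfying assignment is a1 = 1, a2 = 1, a3 = 4, a4 = 4, a5 = 1.
For the less obvious constraints — constraint 2: a4 + a5 = 5; constraint 5: a5 + a4 = 5; constraint 9: a2 + a4 = 5 — and the others hold by inspection.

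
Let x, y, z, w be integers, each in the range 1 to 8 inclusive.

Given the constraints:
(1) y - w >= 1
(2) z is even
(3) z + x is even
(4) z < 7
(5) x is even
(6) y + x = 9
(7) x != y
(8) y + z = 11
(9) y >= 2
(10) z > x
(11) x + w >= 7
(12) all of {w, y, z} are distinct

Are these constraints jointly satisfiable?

Satisfiable

Setting (x, y, z, w) = (4, 5, 6, 4) satisfies everything: constraint 1: y - w = 1; constraint 6: y + x = 9, and the others follow.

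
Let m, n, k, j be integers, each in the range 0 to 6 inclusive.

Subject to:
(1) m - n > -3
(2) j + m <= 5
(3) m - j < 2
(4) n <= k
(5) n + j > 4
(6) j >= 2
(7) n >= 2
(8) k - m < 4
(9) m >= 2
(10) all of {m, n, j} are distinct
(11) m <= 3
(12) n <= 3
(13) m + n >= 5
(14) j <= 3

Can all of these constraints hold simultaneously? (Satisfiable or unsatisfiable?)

Unsatisfiable

Constraints 6, 7, 9, 11, 12, and 14 confine each of m, n, j to the 2 values {2, 3}.
Constraint 10 requires all 3 of them to be distinct, but only 2 values are available — impossible by the pigeonhole principle.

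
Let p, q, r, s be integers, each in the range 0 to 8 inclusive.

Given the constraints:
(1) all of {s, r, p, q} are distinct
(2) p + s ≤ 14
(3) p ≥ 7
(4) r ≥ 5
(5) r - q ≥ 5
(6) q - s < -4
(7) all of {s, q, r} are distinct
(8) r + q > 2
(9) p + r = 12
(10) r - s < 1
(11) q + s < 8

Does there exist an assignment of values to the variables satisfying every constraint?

Satisfiable

Take p = 7, q = 0, r = 5, s = 6. Then constraint 2: p + s = 13; constraint 5: r - q = 5, and every other listed constraint is also met.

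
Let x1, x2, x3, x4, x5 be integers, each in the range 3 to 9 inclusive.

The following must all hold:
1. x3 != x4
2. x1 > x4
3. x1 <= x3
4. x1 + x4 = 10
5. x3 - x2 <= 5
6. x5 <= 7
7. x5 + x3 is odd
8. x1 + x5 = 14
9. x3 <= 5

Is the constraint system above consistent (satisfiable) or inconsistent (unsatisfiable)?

Unsatisfiable

From constraints 3 and 9: x1 ≤ x3 ≤ 5. From constraint 6: x5 ≤ 7. Hence x1 + x5 ≤ 12. But constraint 8 requires x1 + x5 = 14, and 14 > 12. Contradiction.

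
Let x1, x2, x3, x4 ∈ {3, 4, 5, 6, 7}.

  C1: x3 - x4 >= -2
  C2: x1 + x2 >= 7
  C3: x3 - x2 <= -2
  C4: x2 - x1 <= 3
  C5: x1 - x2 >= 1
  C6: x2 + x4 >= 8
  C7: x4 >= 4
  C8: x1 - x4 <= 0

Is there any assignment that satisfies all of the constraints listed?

Unsatisfiable

Constraints 1, 3, 5, and 8 give x2 − x3 ≥ 2, x3 − x4 ≥ -2, x4 − x1 ≥ 0, x1 − x2 ≥ 1.
Adding all 4 inequalities: the left sides telescope to 0, and the right sides sum to 2 + (-2) + 0 + 1 = 1. So 0 ≥ 1, which is false.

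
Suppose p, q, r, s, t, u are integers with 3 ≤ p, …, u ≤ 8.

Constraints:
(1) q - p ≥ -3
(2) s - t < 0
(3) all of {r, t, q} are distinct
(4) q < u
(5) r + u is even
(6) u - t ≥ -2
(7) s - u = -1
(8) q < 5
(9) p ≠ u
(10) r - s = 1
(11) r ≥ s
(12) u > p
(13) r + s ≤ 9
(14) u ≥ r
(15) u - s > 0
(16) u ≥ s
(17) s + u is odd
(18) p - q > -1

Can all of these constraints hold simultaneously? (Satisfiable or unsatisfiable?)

Try p = 3, q = 3, r = 5, s = 4, t = 7, u = 5.
Check constraint 1: q - p = 0; constraint 2: s - t = -3; constraint 6: u - t = -2. The remaining constraints are straightforward to verify.

Satisfiable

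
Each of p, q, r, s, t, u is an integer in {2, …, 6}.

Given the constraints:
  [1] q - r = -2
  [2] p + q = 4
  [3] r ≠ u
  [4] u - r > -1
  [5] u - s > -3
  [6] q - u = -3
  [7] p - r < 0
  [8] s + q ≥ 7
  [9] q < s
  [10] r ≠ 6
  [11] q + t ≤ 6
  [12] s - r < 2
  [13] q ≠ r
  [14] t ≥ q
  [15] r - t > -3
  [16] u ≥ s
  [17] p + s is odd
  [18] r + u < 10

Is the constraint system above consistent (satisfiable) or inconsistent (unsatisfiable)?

One satisfying assignment is p = 2, q = 2, r = 4, s = 5, t = 4, u = 5.
For the less obvious constraints — constraint 1: q - r = -2; constraint 2: p + q = 4; constraint 4: u - r = 1 — and the others hold by inspection.

Satisfiable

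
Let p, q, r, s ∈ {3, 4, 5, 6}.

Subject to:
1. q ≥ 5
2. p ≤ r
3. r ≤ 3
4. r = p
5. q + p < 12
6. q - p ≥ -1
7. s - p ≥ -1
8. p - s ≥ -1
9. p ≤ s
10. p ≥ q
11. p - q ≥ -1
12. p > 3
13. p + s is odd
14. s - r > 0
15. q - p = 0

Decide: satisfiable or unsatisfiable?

Unsatisfiable

From constraints 1 and 10: p ≥ q and q ≥ 5, so p ≥ 5. From constraints 2 and 3: p ≤ r and r ≤ 3, so p ≤ 3. But 3 < 5, so no value of p works.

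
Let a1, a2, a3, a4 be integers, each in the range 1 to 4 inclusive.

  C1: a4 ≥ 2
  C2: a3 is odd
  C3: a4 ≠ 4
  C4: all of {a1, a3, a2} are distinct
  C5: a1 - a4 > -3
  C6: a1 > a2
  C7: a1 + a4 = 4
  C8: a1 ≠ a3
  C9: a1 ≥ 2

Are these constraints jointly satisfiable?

Satisfiable

The assignment a1 = 2, a2 = 1, a3 = 3, a4 = 2 works:
  constraint 4 holds since values 2, 3, 1 are distinct.
  constraint 5 holds since a1 - a4 = 0.
  constraint 7 holds since a1 + a4 = 4.
The rest check out directly.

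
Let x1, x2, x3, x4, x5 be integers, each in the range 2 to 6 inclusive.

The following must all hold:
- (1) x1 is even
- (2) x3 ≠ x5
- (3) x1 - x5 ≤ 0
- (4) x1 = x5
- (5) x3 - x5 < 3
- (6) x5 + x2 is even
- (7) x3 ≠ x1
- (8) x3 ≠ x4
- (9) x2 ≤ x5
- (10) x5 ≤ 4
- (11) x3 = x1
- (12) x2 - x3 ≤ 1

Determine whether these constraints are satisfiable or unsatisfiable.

Unsatisfiable

From constraints 4 and 11, x3 = x1 = x5, so x3 = x5. But constraint 2 says x3 ≠ x5. Contradiction.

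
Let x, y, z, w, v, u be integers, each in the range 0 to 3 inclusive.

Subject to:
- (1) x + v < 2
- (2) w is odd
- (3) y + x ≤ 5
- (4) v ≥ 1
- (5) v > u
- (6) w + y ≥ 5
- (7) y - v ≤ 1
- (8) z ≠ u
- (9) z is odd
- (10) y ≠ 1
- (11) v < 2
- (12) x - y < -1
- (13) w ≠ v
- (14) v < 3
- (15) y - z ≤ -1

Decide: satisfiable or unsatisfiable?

Satisfiable

The assignment x = 0, y = 2, z = 3, w = 3, v = 1, u = 0 works:
  constraint 1 holds since x + v = 1.
  constraint 3 holds since y + x = 2.
The rest check out directly.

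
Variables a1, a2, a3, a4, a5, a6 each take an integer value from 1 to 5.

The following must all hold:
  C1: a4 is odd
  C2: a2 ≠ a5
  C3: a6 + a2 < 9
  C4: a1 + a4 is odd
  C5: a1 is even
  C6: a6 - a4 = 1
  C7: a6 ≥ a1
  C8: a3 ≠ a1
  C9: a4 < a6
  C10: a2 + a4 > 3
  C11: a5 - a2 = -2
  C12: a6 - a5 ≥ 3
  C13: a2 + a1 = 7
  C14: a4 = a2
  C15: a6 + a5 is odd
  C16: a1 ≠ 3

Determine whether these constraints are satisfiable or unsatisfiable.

Satisfiable

Try a1 = 4, a2 = 3, a3 = 1, a4 = 3, a5 = 1, a6 = 4.
Check constraint 3: a6 + a2 = 7; constraint 6: a6 - a4 = 1; constraint 10: a2 + a4 = 6. The remaining constraints are straightforward to verify.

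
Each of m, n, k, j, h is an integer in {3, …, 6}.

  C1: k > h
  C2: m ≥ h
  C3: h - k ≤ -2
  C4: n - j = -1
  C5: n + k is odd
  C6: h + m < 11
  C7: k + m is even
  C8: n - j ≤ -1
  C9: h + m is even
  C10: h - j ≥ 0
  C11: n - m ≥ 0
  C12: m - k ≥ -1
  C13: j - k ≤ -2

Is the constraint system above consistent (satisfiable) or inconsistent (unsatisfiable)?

Unsatisfiable

Constraints 3, 8, 10, 11, and 12 give m − k ≥ -1, k − h ≥ 2, h − j ≥ 0, j − n ≥ 1, n − m ≥ 0.
Adding all 5 inequalities: the left sides telescope to 0, and the right sides sum to (-1) + 2 + 0 + 1 + 0 = 2. So 0 ≥ 2, which is false.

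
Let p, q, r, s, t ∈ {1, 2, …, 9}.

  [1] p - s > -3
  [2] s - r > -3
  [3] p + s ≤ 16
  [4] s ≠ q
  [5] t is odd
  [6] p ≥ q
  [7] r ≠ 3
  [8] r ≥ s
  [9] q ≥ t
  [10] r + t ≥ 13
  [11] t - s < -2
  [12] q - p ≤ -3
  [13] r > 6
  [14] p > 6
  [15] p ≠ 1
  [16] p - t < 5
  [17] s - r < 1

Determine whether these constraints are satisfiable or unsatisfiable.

Satisfiable

Try p = 8, q = 5, r = 8, s = 8, t = 5.
Check constraint 1: p - s = 0; constraint 2: s - r = 0; constraint 3: p + s = 16. The remaining constraints are straightforward to verify.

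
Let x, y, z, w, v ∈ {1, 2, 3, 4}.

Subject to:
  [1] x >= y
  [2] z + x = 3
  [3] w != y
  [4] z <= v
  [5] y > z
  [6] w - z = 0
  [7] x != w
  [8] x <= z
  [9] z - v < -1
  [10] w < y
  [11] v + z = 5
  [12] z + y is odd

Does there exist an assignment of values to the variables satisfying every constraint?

Unsatisfiable

Constraints 1, 5, and 8 give z < y, y ≤ x, x ≤ z. Chaining: z < y ≤ x ≤ z, which forces z < z — impossible.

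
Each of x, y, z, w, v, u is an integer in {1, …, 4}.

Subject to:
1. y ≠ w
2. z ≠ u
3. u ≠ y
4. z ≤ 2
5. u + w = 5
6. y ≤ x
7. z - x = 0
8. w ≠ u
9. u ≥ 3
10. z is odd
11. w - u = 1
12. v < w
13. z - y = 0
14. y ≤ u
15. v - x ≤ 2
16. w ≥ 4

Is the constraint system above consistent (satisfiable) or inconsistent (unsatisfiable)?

Unsatisfiable

From constraint 9: u ≥ 3. From constraint 16: w ≥ 4. Hence u + w ≥ 7. But constraint 5 requires u + w = 5, and 5 < 7. Contradiction.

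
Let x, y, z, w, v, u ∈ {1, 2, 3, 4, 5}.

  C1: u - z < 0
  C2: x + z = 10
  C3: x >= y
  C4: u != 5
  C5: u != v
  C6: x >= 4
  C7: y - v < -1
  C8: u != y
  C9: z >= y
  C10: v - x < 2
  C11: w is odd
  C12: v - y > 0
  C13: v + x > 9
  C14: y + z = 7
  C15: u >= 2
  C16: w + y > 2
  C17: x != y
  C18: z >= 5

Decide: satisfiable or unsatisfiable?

Satisfiable

Take x = 5, y = 2, z = 5, w = 3, v = 5, u = 3. Then constraint 1: u - z = -2; constraint 2: x + z = 10, and every other listed constraint is also met.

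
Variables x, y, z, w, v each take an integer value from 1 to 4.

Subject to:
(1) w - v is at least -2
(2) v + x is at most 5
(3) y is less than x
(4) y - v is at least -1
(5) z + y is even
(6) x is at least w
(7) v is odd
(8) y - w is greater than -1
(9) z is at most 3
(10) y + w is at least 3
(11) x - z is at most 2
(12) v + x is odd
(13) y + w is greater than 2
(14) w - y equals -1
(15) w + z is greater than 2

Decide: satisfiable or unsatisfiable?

Take x = 4, y = 3, z = 3, w = 2, v = 1. Then constraint 1: w - v = 1; constraint 2: v + x = 5, and every other listed constraint is also met.

Satisfiable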